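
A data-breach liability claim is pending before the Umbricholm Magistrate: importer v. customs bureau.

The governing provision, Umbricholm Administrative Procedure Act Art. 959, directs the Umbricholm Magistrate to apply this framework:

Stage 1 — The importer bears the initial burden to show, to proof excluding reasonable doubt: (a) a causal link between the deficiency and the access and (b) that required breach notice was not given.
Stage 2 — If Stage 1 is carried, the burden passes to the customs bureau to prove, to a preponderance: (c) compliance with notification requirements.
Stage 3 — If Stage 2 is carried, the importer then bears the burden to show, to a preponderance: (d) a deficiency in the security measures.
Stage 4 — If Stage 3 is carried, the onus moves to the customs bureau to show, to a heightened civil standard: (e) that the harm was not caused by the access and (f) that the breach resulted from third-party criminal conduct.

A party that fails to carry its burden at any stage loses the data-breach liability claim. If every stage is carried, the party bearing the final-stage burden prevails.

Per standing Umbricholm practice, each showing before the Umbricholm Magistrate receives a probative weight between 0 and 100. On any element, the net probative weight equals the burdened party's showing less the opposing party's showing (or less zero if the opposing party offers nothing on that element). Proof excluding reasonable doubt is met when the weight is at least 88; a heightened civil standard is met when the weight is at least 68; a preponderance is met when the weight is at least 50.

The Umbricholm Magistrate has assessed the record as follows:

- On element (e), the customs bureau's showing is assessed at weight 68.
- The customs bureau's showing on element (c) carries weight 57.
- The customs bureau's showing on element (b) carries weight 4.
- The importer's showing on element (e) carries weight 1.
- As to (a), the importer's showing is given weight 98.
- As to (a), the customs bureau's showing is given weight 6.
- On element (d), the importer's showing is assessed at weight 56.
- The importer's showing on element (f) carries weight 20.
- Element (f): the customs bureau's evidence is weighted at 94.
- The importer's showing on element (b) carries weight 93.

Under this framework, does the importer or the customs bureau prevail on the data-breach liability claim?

importer

Stage 1 — burden on importer; standard: proof excluding reasonable doubt (weight is at least 88).
    (a): 98 − 6 = 92 ≥ 88 [met]
    (b): 93 − 4 = 89 ≥ 88 [met]
  Stage 1 carried; the burden shifts to the customs bureau.
Stage 2 — burden on customs bureau; standard: a preponderance (weight is at least 50).
    (c): 57 ≥ 50 [met]
  All elements met. The burden passes to the importer.
Stage 3 — burden on importer; standard: a preponderance (weight is at least 50).
    (d): 56 ≥ 50 [met]
  All elements met. The burden passes to the customs bureau.
Stage 4 — burden on customs bureau; standard: a heightened civil standard (weight is at least 68).
    (e): 68 − 1 = 67 < 68 [not met]
    (f): 94 − 20 = 74 ≥ 68 [met]
  Stage 4 not carried; the customs bureau fails its burden.
The analysis ends at Stage 4; the importer prevails.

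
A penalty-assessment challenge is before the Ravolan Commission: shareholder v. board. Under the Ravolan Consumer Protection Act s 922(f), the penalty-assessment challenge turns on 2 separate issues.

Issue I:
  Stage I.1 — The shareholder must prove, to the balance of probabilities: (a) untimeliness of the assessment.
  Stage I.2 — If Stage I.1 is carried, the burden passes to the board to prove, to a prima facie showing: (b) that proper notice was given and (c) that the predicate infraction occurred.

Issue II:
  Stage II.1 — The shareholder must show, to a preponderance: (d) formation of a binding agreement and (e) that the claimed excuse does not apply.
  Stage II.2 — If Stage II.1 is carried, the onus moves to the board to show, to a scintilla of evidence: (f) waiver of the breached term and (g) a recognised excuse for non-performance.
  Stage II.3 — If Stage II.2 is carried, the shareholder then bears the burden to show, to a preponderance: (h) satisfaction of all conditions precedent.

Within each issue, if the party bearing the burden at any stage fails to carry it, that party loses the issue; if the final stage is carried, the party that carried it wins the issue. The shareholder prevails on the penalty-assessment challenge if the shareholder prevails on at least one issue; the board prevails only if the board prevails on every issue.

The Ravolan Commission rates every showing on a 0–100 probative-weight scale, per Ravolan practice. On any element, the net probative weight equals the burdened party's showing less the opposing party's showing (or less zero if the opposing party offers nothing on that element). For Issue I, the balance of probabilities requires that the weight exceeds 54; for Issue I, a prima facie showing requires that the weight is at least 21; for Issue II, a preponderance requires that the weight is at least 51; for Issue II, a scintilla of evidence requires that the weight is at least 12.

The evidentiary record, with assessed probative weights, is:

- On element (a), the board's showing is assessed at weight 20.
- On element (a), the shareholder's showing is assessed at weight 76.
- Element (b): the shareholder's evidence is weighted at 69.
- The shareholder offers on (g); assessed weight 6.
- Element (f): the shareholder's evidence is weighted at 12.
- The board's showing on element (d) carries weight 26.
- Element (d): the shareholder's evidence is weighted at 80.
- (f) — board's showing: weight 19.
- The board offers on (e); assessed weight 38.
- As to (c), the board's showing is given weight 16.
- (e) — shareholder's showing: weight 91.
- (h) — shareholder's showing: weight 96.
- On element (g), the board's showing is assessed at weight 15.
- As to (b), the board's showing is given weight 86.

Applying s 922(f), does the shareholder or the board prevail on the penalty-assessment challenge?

shareholder

— Issue I —
At Stage I.1 the shareholder must meet the balance of probabilities (weight exceeds 54): on (a) the weight is 76 less the opposing 20 gives net 56, which does exceed 54, so (a) meets the standard.
  The shareholder carries Stage I.1; the board now bears the burden.
At Stage I.2 the board must meet a prima facie showing (weight is at least 21): on (b) the weight is 86 less the opposing 69 gives net 17, which does not reach 21, so (b) does not meet the standard; on (c) the weight is 16, < 21, so (c) does not meet the standard.
  The board does not carry Stage I.2.
So the shareholder prevails on this issue.
— Issue II —
Stage II.1 — burden on shareholder; standard: a preponderance (weight is at least 51).
    (d): 80 − 26 = 54 ≥ 51 [met]
    (e): 91 − 38 = 53 ≥ 51 [met]
  The shareholder carries Stage II.1; the board now bears the burden.
Stage II.2 — burden on board; standard: a scintilla of evidence (weight is at least 12).
    (f): 19 − 12 = 7 < 12 [not met]
    (g): 15 − 6 = 9 < 12 [not met]
  The board does not carry Stage II.2.
The shareholder prevails on this issue.
Per-issue: Issue I → shareholder; Issue II → shareholder. The shareholder must prevail on at least one issue; overall, the shareholder prevails.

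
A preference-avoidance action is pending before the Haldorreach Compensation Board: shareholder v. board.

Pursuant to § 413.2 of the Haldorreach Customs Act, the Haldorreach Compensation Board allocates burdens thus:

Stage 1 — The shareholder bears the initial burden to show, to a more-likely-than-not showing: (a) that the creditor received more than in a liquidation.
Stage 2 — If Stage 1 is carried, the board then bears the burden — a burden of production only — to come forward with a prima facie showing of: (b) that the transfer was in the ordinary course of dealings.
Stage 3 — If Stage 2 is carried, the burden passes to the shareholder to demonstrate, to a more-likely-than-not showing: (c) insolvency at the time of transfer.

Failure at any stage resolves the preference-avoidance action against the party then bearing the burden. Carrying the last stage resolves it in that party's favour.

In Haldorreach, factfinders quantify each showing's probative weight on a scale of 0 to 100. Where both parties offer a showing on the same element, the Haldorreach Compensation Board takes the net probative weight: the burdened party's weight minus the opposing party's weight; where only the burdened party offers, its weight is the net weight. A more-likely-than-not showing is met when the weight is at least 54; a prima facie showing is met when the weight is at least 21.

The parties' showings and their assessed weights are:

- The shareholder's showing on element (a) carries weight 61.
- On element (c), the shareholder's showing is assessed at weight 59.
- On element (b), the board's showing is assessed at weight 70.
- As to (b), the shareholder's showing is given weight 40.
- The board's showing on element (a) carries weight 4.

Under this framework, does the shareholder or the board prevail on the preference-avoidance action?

shareholder

Stage 1 — burden on shareholder; standard: a more-likely-than-not showing (weight is at least 54).
    (a): 61 − 4 = 57 ≥ 54 [met]
  Stage 1 is satisfied; the onus moves to the board.
Stage 2 — burden on board; standard: a prima facie showing (weight is at least 21).
    (b): 70 − 40 = 30 ≥ 21 [met]
  Stage 2 carried; the burden shifts to the shareholder.
Stage 3 — burden on shareholder; standard: a more-likely-than-not showing (weight is at least 54).
    (c): 59 ≥ 54 [met]
  All elements met at the final stage.
Every stage carried; the shareholder prevails.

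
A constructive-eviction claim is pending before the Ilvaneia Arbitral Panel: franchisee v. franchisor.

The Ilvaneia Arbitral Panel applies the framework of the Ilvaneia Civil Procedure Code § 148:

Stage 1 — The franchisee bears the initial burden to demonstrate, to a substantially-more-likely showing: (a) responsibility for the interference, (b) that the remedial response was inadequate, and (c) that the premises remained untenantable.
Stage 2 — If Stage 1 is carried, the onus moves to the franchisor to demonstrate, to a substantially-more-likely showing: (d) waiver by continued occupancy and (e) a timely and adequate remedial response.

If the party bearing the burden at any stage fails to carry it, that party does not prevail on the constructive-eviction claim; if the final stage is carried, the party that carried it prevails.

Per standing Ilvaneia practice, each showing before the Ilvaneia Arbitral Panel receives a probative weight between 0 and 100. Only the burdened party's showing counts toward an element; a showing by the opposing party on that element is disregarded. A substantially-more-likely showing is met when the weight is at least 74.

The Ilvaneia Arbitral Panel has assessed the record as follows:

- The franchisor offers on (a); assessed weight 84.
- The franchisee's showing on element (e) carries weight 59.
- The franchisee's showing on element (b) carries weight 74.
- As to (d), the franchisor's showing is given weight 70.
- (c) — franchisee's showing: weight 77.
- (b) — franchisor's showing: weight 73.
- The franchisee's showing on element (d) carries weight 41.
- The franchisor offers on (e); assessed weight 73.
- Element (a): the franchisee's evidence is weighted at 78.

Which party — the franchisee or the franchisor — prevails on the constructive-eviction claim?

Stage 1 — burden on franchisee; standard: a substantially-more-likely showing (weight is at least 74).
    (a): 78 (franchisor's 84 disregarded) ≥ 74 [met]
    (b): 74 (franchisor's 73 disregarded) ≥ 74 [met]
    (c): 77 ≥ 74 [met]
  The franchisee carries Stage 1; the franchisor now bears the burden.
Stage 2 — burden on franchisor; standard: a substantially-more-likely showing (weight is at least 74).
    (d): 70 (franchisee's 41 disregarded) < 74 [not met]
    (e): 73 (franchisee's 59 disregarded) < 74 [not met]
  Stage 2 not carried; the franchisor fails its burden.
The analysis ends at Stage 2; the franchisee prevails.

franchisee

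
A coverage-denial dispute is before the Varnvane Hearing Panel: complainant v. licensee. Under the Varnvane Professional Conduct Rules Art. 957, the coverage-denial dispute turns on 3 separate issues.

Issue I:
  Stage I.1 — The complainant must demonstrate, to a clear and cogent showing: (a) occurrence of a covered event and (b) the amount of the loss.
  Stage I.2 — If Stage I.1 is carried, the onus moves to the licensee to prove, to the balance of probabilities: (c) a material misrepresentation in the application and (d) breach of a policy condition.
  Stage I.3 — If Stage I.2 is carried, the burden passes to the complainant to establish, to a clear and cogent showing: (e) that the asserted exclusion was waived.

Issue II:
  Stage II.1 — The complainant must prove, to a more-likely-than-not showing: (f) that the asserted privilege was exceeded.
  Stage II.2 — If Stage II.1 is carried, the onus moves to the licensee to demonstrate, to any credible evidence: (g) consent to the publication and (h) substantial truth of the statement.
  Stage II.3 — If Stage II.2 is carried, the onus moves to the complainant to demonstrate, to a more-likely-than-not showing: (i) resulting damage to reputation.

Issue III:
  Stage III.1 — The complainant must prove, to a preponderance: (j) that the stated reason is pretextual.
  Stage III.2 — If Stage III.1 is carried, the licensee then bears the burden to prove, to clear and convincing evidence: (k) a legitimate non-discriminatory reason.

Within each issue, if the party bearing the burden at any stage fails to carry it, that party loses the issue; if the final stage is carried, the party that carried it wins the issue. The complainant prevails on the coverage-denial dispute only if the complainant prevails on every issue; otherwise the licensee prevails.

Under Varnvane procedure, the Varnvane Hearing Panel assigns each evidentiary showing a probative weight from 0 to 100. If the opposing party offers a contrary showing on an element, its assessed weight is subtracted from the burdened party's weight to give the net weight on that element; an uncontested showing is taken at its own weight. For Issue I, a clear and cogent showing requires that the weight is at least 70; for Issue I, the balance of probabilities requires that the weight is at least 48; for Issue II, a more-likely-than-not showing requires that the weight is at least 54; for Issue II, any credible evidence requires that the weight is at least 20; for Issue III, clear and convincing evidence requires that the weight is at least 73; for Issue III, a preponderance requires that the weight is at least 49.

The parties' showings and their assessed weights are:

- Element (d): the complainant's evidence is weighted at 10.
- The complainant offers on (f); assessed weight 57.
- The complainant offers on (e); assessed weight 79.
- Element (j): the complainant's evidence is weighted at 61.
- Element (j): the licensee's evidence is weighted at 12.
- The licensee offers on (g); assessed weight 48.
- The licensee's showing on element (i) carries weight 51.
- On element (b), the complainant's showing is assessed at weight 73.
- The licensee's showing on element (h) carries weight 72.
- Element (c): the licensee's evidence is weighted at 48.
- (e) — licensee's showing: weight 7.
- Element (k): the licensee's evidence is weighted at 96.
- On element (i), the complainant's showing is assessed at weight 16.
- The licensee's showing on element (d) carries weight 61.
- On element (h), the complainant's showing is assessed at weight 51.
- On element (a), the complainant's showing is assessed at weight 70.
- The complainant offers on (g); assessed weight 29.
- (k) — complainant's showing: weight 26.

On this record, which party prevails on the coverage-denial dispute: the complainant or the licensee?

complainant

— Issue I —
Stage I.1 (complainant, a clear and cogent showing, weight is at least 70): (a) 70 ≥ 70 — meets; (b) 73 ≥ 70 — meets.
  Stage I.1 carried; the burden shifts to the licensee.
Stage I.2 (licensee, the balance of probabilities, weight is at least 48): (c) 48 ≥ 48 — meets; (d) net 61−10=51 ≥ 48 — meets.
  Stage I.2 carried; the burden shifts to the complainant.
Stage I.3 (complainant, a clear and cogent showing, weight is at least 70): (e) net 79−7=72 ≥ 70 — meets.
  The complainant carries the last stage.
With every stage satisfied, the complainant prevails on this issue.
— Issue II —
Stage II.1 — burden on complainant; standard: a more-likely-than-not showing (weight is at least 54).
    (f): 57 ≥ 54 [met]
  All elements met. The burden passes to the licensee.
Stage II.2 — burden on licensee; standard: any credible evidence (weight is at least 20).
    (g): 48 − 29 = 19 < 20 [not met]
    (h): 72 − 51 = 21 ≥ 20 [met]
  The licensee does not carry Stage II.2.
The complainant prevails on this issue.
— Issue III —
Stage III.1 (complainant, a preponderance, weight is at least 49): (j) net 61−12=49 ≥ 49 — meets.
  Stage III.1 is satisfied; the onus moves to the licensee.
Stage III.2 (licensee, clear and convincing evidence, weight is at least 73): (k) net 96−26=70 < 73 — fails.
  Not every element is met, so the licensee fails to carry Stage III.2.
So the complainant prevails on this issue.
Per-issue: Issue I → complainant; Issue II → complainant; Issue III → complainant. The complainant must prevail on every issue; overall, the complainant prevails.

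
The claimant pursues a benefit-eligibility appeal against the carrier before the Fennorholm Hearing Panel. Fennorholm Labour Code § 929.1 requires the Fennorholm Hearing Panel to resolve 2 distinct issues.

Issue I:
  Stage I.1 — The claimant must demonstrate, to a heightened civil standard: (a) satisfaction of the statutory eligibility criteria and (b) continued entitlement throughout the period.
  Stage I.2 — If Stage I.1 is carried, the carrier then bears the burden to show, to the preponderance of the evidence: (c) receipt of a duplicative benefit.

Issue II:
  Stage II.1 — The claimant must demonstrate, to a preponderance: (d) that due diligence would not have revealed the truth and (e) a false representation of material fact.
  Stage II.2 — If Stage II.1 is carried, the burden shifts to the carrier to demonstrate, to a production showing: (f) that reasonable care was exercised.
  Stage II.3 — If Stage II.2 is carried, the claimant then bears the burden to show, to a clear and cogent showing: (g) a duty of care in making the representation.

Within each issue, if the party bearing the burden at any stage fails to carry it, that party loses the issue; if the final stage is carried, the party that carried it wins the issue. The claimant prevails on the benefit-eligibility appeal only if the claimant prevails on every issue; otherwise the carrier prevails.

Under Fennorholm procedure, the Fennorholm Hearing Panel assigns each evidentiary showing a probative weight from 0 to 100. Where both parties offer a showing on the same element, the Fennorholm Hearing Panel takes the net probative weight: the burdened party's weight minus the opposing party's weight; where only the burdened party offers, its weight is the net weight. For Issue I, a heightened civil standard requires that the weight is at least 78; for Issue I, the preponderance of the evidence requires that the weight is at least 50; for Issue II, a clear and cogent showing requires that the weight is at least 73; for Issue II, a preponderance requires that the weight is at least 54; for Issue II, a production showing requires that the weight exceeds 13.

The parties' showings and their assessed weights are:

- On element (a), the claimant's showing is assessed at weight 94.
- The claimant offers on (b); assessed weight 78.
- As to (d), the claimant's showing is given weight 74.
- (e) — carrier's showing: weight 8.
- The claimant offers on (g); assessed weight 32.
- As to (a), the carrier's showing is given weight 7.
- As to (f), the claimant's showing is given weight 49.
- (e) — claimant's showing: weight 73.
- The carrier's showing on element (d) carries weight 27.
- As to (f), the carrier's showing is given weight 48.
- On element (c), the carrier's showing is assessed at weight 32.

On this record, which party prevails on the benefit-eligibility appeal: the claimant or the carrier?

carrier

— Issue I —
Stage I.1 (claimant, a heightened civil standard, weight is at least 78): (a) net 94−7=87 ≥ 78 — meets; (b) 78 ≥ 78 — meets.
  The claimant carries Stage I.1; the carrier now bears the burden.
Stage I.2 (carrier, the preponderance of the evidence, weight is at least 50): (c) 32 < 50 — fails.
  Stage I.2 not carried; the carrier fails its burden.
So the claimant prevails on this issue.
— Issue II —
At Stage II.1 the claimant must meet a preponderance (weight is at least 54): on (d) the weight is 74 less the opposing 27 gives net 47, which does not reach 54, so (d) does not meet the standard; on (e) the weight is 73 less the opposing 8 gives net 65, ≥ 54, so (e) meets the standard.
  Not every element is met, so the claimant fails to carry Stage II.1.
The carrier prevails on this issue.
Per-issue: Issue I → claimant; Issue II → carrier. The claimant must prevail on every issue; overall, the carrier prevails.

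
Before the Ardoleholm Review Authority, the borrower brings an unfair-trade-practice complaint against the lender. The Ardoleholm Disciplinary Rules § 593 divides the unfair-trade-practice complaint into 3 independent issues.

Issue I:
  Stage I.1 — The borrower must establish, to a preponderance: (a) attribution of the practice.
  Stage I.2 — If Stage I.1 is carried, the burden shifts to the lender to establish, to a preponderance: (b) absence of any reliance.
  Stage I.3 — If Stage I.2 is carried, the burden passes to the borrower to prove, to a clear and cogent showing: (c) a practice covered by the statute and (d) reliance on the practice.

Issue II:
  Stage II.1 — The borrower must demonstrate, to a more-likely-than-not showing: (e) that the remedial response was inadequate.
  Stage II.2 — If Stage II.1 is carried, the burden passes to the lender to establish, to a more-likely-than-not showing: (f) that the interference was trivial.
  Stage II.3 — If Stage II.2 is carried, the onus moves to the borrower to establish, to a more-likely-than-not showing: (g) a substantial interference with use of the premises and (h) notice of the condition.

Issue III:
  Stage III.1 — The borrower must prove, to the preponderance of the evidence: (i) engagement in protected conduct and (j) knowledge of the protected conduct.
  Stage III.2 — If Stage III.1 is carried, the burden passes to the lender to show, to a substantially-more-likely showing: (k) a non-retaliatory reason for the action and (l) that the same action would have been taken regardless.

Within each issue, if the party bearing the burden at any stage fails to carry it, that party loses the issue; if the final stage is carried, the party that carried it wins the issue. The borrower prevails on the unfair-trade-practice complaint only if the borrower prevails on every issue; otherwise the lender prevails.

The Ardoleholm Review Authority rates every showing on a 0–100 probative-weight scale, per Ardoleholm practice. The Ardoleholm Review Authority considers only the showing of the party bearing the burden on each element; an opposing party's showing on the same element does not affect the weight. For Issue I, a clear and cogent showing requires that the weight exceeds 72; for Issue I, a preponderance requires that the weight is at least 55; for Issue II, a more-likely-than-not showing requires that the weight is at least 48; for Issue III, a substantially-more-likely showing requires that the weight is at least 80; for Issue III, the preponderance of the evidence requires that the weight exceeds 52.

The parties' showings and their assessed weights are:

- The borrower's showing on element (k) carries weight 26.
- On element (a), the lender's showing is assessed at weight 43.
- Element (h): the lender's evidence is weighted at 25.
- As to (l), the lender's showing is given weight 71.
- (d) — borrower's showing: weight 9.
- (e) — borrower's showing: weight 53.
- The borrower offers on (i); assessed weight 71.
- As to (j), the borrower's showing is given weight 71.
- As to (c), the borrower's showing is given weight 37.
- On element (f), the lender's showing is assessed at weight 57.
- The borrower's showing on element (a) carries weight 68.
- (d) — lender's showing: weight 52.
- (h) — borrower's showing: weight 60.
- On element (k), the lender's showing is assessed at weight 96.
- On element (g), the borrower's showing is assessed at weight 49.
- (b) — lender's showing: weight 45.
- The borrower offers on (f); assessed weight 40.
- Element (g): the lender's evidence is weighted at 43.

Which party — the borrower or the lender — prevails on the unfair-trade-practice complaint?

borrower

— Issue I —
Stage I.1 — burden on borrower; standard: a preponderance (weight is at least 55).
    (a): 68 (lender's 43 disregarded) ≥ 55 [met]
  All elements met. The burden passes to the lender.
Stage I.2 — burden on lender; standard: a preponderance (weight is at least 55).
    (b): 45 < 55 [not met]
  Not every element is met, so the lender fails to carry Stage I.2.
The borrower prevails on this issue.
— Issue II —
At Stage II.1 the borrower must meet a more-likely-than-not showing (weight is at least 48): on (e) the weight is 53, which does reach 48, so (e) meets the standard.
  All elements met. The burden passes to the lender.
At Stage II.2 the lender must meet a more-likely-than-not showing (weight is at least 48): on (f) the weight is 57 (the borrower's 40 is given no effect), ≥ 48, so (f) meets the standard.
  Stage II.2 carried; the burden shifts to the borrower.
At Stage II.3 the borrower must meet a more-likely-than-not showing (weight is at least 48): on (g) the weight is 49 (the lender's 43 is given no effect), which does reach 48, so (g) meets the standard; on (h) the weight is 60 (the lender's 25 is given no effect), which does reach 48, so (h) meets the standard.
  The borrower carries the last stage.
Every stage carried; the borrower prevails on this issue.
— Issue III —
At Stage III.1 the borrower must meet the preponderance of the evidence (weight exceeds 52): on (i) the weight is 71, > 52, so (i) meets the standard; on (j) the weight is 71, > 52, so (j) meets the standard.
  All elements met. The burden passes to the lender.
At Stage III.2 the lender must meet a substantially-more-likely showing (weight is at least 80): on (k) the weight is 96 (the borrower's 26 is given no effect), which does reach 80, so (k) meets the standard; on (l) the weight is 71, which does not reach 80, so (l) does not meet the standard.
  Stage III.2 not carried; the lender fails its burden.
So the borrower prevails on this issue.
Per-issue: Issue I → borrower; Issue II → borrower; Issue III → borrower. The borrower must prevail on every issue; overall, the borrower prevails.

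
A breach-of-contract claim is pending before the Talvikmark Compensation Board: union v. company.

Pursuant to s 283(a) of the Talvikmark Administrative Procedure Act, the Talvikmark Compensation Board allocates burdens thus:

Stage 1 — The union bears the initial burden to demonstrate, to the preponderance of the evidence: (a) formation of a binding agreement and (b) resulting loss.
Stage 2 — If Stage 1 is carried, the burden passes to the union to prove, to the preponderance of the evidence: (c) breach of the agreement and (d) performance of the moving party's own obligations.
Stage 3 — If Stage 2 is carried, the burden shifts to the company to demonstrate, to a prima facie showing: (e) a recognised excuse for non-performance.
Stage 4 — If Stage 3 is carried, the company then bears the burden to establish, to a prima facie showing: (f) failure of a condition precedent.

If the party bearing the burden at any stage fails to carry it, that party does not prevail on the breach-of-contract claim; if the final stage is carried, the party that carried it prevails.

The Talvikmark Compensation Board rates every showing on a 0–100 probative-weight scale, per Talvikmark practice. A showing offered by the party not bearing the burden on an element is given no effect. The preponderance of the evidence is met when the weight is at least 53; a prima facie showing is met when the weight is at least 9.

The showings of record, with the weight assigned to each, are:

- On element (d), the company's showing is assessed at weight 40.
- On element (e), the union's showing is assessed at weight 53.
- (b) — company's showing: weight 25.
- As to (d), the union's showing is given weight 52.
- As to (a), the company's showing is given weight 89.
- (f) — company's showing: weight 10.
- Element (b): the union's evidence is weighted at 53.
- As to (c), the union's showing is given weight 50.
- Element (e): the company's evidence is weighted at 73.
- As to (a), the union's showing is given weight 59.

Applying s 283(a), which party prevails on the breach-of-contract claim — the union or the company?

company

Stage 1 — burden on union; standard: the preponderance of the evidence (weight is at least 53).
    (a): 59 (company's 89 disregarded) ≥ 53 [met]
    (b): 53 (company's 25 disregarded) ≥ 53 [met]
  Stage 1 is satisfied; the union continues to bear the burden.
Stage 2 — burden on union; standard: the preponderance of the evidence (weight is at least 53).
    (c): 50 < 53 [not met]
    (d): 52 (company's 40 disregarded) < 53 [not met]
  The union does not carry Stage 2.
The company prevails.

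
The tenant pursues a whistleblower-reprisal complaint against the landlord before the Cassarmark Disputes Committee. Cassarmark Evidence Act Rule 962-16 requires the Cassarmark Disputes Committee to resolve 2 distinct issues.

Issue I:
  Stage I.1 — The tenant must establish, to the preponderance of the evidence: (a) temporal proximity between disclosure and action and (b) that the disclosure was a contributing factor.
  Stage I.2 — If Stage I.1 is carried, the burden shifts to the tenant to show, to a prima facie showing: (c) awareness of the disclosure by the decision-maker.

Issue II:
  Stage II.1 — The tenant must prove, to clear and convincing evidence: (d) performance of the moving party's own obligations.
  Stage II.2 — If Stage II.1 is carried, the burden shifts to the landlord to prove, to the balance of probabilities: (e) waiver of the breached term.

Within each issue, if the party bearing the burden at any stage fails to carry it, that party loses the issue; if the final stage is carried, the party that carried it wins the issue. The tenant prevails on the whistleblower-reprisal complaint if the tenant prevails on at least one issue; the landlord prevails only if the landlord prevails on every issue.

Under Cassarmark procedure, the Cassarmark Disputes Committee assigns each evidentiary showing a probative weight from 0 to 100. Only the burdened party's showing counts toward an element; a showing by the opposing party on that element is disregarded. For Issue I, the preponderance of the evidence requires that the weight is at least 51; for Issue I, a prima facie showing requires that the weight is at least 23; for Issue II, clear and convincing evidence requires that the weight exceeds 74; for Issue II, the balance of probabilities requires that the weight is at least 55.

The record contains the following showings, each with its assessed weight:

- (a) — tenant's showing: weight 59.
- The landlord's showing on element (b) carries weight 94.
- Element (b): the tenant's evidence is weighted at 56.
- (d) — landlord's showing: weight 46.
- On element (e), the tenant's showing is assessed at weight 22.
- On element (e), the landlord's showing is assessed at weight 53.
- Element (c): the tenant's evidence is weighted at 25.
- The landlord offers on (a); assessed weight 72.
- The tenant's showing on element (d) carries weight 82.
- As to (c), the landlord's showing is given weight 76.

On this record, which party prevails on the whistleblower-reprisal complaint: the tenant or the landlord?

tenant

— Issue I —
Stage I.1 (tenant, the preponderance of the evidence, weight is at least 51): (a) 59 (landlord's 72 disregarded) ≥ 51 — meets; (b) 56 (landlord's 94 disregarded) ≥ 51 — meets.
  Stage I.1 carried; the burden remains with the tenant.
Stage I.2 (tenant, a prima facie showing, weight is at least 23): (c) 25 (landlord's 76 disregarded) ≥ 23 — meets.
  The tenant carries the last stage.
All stages carried — the tenant prevails on this issue.
— Issue II —
Stage II.1 (tenant, clear and convincing evidence, weight exceeds 74): (d) 82 (landlord's 46 disregarded) > 74 — meets.
  All elements met. The burden passes to the landlord.
Stage II.2 (landlord, the balance of probabilities, weight is at least 55): (e) 53 (tenant's 22 disregarded) < 55 — fails.
  Stage II.2 not carried; the landlord fails its burden.
The tenant prevails on this issue.
Per-issue: Issue I → tenant; Issue II → tenant. The tenant must prevail on at least one issue; overall, the tenant prevails.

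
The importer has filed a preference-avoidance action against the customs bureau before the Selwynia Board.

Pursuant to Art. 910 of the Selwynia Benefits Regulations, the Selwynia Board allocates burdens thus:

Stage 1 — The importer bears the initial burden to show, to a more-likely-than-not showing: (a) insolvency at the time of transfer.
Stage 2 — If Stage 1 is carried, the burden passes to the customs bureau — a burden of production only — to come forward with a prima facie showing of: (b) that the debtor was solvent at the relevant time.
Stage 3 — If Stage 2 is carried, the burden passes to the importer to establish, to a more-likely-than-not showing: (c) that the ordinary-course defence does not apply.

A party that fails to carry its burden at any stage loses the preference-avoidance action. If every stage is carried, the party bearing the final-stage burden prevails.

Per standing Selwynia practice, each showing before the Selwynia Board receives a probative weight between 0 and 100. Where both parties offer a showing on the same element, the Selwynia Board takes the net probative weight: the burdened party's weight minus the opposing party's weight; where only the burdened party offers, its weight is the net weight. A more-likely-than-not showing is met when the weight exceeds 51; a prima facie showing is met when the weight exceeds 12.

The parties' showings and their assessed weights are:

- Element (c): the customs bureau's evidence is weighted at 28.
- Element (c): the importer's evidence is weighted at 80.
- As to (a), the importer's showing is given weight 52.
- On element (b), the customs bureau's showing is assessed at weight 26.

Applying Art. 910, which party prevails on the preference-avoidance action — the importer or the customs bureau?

importer

At Stage 1 the importer must meet a more-likely-than-not showing (weight exceeds 51): on (a) the weight is 52, which does exceed 51, so (a) meets the standard.
  The importer carries Stage 1; the customs bureau now bears the burden.
At Stage 2 the customs bureau must meet a prima facie showing (weight exceeds 12): on (b) the weight is 26, > 12, so (b) meets the standard.
  All elements met. The burden passes to the importer.
At Stage 3 the importer must meet a more-likely-than-not showing (weight exceeds 51): on (c) the weight is 80 less the opposing 28 gives net 52, > 51, so (c) meets the standard.
  All elements met at the final stage.
All stages carried — the importer prevails.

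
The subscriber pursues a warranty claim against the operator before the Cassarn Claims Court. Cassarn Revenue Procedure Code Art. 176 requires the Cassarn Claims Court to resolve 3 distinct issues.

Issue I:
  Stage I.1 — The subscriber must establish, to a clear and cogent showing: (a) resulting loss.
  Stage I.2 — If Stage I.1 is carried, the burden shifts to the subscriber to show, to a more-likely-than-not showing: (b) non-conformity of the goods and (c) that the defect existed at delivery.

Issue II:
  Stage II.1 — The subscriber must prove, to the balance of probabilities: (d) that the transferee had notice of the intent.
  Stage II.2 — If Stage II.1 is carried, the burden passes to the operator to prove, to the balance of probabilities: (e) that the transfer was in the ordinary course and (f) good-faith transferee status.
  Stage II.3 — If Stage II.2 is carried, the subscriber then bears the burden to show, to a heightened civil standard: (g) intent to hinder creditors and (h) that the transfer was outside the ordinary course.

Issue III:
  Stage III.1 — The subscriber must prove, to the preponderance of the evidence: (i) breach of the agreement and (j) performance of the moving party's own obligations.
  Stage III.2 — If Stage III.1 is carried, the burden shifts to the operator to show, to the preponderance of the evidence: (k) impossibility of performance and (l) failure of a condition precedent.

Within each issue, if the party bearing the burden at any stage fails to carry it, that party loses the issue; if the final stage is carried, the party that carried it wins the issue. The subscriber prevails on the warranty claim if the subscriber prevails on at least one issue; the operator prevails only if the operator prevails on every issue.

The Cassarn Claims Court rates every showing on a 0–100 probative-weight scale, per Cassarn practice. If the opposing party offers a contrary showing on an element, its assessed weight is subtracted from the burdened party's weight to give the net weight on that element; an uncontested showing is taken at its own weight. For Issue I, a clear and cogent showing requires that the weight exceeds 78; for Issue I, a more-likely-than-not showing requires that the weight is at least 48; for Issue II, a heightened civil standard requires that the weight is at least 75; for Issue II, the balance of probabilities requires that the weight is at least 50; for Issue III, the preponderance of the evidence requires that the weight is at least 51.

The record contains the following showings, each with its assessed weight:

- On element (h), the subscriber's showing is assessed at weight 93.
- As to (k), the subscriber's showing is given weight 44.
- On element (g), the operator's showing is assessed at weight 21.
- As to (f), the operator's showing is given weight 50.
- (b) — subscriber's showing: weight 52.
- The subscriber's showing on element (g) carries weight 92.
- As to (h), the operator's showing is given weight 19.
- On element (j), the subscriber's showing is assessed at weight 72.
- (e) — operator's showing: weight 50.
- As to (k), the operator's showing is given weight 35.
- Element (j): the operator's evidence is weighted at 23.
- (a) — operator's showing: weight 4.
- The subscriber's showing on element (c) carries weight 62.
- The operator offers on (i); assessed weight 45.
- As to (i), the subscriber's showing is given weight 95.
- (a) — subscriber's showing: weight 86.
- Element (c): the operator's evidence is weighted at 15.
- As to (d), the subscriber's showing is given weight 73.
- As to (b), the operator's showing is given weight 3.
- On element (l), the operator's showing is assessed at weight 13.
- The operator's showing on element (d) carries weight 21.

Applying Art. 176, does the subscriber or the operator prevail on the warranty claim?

— Issue I —
Stage I.1 (subscriber, a clear and cogent showing, weight exceeds 78): (a) net 86−4=82 > 78 — meets.
  Stage I.1 carried; the burden remains with the subscriber.
Stage I.2 (subscriber, a more-likely-than-not showing, weight is at least 48): (b) net 52−3=49 ≥ 48 — meets; (c) net 62−15=47 < 48 — fails.
  The subscriber does not carry Stage I.2.
The operator prevails on this issue.
— Issue II —
Stage II.1 (subscriber, the balance of probabilities, weight is at least 50): (d) net 73−21=52 ≥ 50 — meets.
  Stage II.1 carried; the burden shifts to the operator.
Stage II.2 (operator, the balance of probabilities, weight is at least 50): (e) 50 ≥ 50 — meets; (f) 50 ≥ 50 — meets.
  The operator carries Stage II.2; the subscriber now bears the burden.
Stage II.3 (subscriber, a heightened civil standard, weight is at least 75): (g) net 92−21=71 < 75 — fails; (h) net 93−19=74 < 75 — fails.
  The subscriber does not carry Stage II.3.
The analysis ends at Stage II.3; the operator prevails on this issue.
— Issue III —
At Stage III.1 the subscriber must meet the preponderance of the evidence (weight is at least 51): on (i) the weight is 95 less the opposing 45 gives net 50, which does not reach 51, so (i) does not meet the standard; on (j) the weight is 72 less the opposing 23 gives net 49, < 51, so (j) does not meet the standard.
  The subscriber does not carry Stage III.1.
The analysis ends at Stage III.1; the operator prevails on this issue.
Per-issue: Issue I → operator; Issue II → operator; Issue III → operator. The subscriber must prevail on at least one issue; overall, the operator prevails.

operator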